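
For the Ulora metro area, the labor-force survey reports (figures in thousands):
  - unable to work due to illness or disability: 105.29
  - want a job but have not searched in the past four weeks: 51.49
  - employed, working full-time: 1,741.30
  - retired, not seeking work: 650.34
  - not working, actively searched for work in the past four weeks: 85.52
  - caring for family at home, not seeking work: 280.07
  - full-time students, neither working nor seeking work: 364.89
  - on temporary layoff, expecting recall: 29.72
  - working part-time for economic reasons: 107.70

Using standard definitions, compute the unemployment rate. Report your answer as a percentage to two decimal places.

Employed = 1,741.30 + 107.70 = 1,849.00 thousand (anyone who worked, including part-time for economic reasons, counts as employed).
Unemployed = 85.52 + 29.72 = 115.24 thousand (jobless and actively searching, or on temporary layoff).
Labor force = 1,849.00 + 115.24 = 1,964.24 thousand.
Unemployment rate = 115.24 / 1,964.24 = 5.87%.

Unemployment rate ≈ 5.87%.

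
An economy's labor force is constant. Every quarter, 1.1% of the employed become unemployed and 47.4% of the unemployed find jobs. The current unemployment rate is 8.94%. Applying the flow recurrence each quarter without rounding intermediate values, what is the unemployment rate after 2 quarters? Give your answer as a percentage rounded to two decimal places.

With a fixed labor force, u_{t+1} = u_t + s·(1−u_t) − f·u_t = u_t·(1−s−f) + s.
Here 1−s−f = 0.515 and s = 0.011.
u_1 = 0.089400 × 0.515 + 0.011 = 0.057041.
u_2 = 0.057041 × 0.515 + 0.011 = 0.040376.

Unemployment rate after two quarters ≈ 4.04%.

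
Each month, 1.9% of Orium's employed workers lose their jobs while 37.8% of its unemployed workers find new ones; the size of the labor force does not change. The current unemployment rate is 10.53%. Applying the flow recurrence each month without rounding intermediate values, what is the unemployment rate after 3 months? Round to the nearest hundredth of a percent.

With a fixed labor force, u_{t+1} = u_t + s·(1−u_t) − f·u_t = u_t·(1−s−f) + s.
Here 1−s−f = 0.603 and s = 0.019.
u_1 = 0.105300 × 0.603 + 0.019 = 0.082496.
u_2 = 0.082496 × 0.603 + 0.019 = 0.068745.
u_3 = 0.068745 × 0.603 + 0.019 = 0.060453.

Unemployment rate after three months ≈ 6.05%.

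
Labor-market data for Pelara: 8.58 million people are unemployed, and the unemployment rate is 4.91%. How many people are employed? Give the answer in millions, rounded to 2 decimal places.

About 166.17 million are employed.

Labor force = U / u = 8.58 / 0.0491 ≈ 174.75 million.
Employed = labor force − unemployed = 174.75 − 8.58 = 166.17 million.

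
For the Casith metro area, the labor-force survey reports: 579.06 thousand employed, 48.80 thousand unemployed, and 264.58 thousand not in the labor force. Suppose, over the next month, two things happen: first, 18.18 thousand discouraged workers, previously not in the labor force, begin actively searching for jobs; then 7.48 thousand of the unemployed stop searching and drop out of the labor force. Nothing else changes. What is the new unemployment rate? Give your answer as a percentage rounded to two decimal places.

New unemployment rate ≈ 9.32%.

Initially, labor force = 579.06 + 48.80 = 627.86 thousand, so u = 48.80/627.86 = 7.77%.
After the first change, unemployed and labor force both rise by 18.18 → E = 579.06, U = 66.98, labor force = 646.04 thousand.
After the second change, unemployed and labor force both fall by 7.48 → E = 579.06, U = 59.50, labor force = 638.56 thousand.
New unemployment rate = 59.50 / 638.56 = 9.32%.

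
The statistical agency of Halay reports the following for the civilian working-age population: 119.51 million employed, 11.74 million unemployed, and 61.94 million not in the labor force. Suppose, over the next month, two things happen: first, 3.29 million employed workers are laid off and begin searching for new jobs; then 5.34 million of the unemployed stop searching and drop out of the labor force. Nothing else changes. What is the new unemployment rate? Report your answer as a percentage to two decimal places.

Initially, labor force = 119.51 + 11.74 = 131.25 million, so u = 11.74/131.25 = 8.94%.
After the first change, employed falls and unemployed rises by 3.29; labor force unchanged → E = 116.22, U = 15.03, labor force = 131.25 million.
After the second change, unemployed and labor force both fall by 5.34 → E = 116.22, U = 9.69, labor force = 125.91 million.
New unemployment rate = 9.69 / 125.91 = 7.70%.

New unemployment rate ≈ 7.70%.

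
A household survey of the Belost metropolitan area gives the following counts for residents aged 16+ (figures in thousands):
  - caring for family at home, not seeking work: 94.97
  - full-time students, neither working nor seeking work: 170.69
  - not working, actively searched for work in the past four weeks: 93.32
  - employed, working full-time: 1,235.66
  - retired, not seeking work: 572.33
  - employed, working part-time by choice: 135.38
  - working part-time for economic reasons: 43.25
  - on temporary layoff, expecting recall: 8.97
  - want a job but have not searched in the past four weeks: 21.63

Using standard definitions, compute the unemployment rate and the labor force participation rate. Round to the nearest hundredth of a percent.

Unemployment rate ≈ 6.74%; labor force participation rate ≈ 63.82%.

Employed = 1,235.66 + 135.38 + 43.25 = 1,414.29 thousand (anyone who worked, including part-time for economic reasons, counts as employed).
Unemployed = 93.32 + 8.97 = 102.29 thousand (jobless and actively searching, or on temporary layoff).
Labor force = 1,414.29 + 102.29 = 1,516.58 thousand.
Not in labor force = 94.97 + 170.69 + 572.33 + 21.63 = 859.62 thousand (those not working and not actively searching are outside the labor force — including those who want a job but have given up searching).
Civilian working-age population = 1,516.58 + 859.62 = 2,376.20 thousand.
Unemployment rate = 102.29 / 1,516.58 = 6.74%.
Labor force participation rate = 1,516.58 / 2,376.20 = 63.82%.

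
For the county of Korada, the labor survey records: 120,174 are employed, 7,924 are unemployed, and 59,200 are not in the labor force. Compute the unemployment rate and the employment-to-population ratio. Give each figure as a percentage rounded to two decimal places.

Unemployment rate ≈ 6.19%; employment-population ratio ≈ 64.16%.

Labor force = employed + unemployed = 120,174 + 7,924 = 128,098.
Working-age population = 128,098 + 59,200 = 187,298.
Unemployment rate = 7,924 / 128,098 = 6.19%.
Employment-population ratio = 120,174 / 187,298 = 64.16%.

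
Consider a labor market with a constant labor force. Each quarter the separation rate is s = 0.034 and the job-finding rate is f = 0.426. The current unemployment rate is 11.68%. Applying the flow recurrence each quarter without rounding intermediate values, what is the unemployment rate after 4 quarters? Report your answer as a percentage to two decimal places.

Unemployment rate after four quarters ≈ 7.76%.

With a fixed labor force, u_{t+1} = u_t + s·(1−u_t) − f·u_t = u_t·(1−s−f) + s.
Here 1−s−f = 0.540 and s = 0.034.
u_1 = 0.116800 × 0.540 + 0.034 = 0.097072.
u_2 = 0.097072 × 0.540 + 0.034 = 0.086419.
u_3 = 0.086419 × 0.540 + 0.034 = 0.080666.
u_4 = 0.080666 × 0.540 + 0.034 = 0.077560.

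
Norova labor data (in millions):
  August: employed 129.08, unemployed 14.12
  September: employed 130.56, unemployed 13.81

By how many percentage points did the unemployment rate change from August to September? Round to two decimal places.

August: labor force = 129.08 + 14.12 = 143.20; u = 14.12/143.20 = 9.86%.
September: labor force = 130.56 + 13.81 = 144.37; u = 13.81/144.37 = 9.57%.
Change = 9.57% − 9.86% = −0.29 pp.

The unemployment rate changed by −0.29 percentage points.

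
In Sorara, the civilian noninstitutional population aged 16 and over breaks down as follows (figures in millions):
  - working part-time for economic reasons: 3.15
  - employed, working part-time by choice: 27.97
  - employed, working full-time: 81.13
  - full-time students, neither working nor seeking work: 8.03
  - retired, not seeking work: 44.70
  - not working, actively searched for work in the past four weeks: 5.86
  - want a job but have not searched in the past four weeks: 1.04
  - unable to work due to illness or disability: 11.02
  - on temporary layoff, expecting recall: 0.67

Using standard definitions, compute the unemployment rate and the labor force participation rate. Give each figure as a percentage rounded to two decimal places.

Unemployment rate ≈ 5.50%; labor force participation rate ≈ 64.71%.

Employed = 3.15 + 27.97 + 81.13 = 112.25 million (anyone who worked, including part-time for economic reasons, counts as employed).
Unemployed = 5.86 + 0.67 = 6.53 million (jobless and actively searching, or on temporary layoff).
Labor force = 112.25 + 6.53 = 118.78 million.
Not in labor force = 8.03 + 44.70 + 1.04 + 11.02 = 64.79 million (those not working and not actively searching are outside the labor force — including those who want a job but have given up searching).
Civilian working-age population = 118.78 + 64.79 = 183.57 million.
Unemployment rate = 6.53 / 118.78 = 5.50%.
Labor force participation rate = 118.78 / 183.57 = 64.71%.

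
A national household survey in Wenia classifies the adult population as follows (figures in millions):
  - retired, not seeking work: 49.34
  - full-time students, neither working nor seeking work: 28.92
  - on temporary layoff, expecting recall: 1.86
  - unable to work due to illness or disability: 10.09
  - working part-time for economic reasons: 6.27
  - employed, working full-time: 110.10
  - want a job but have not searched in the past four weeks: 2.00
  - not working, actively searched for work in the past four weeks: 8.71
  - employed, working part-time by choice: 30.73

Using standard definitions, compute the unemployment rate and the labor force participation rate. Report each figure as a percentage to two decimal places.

Unemployment rate ≈ 6.70%; labor force participation rate ≈ 63.57%.

Employed = 6.27 + 110.10 + 30.73 = 147.10 million (anyone who worked, including part-time for economic reasons, counts as employed).
Unemployed = 1.86 + 8.71 = 10.57 million (jobless and actively searching, or on temporary layoff).
Labor force = 147.10 + 10.57 = 157.67 million.
Not in labor force = 49.34 + 28.92 + 10.09 + 2.00 = 90.35 million (those not working and not actively searching are outside the labor force — including those who want a job but have given up searching).
Civilian working-age population = 157.67 + 90.35 = 248.02 million.
Unemployment rate = 10.57 / 157.67 = 6.70%.
Labor force participation rate = 157.67 / 248.02 = 63.57%.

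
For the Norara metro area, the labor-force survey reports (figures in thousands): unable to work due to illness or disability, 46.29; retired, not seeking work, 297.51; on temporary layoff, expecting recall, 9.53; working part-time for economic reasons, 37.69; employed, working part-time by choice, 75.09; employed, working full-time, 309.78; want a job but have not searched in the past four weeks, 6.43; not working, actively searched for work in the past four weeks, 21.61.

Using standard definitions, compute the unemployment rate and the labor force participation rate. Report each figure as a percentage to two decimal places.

Unemployment rate ≈ 6.86%; labor force participation rate ≈ 56.44%.

Employed = 37.69 + 75.09 + 309.78 = 422.56 thousand (anyone who worked, including part-time for economic reasons, counts as employed).
Unemployed = 9.53 + 21.61 = 31.14 thousand (jobless and actively searching, or on temporary layoff).
Labor force = 422.56 + 31.14 = 453.70 thousand.
Not in labor force = 46.29 + 297.51 + 6.43 = 350.23 thousand (those not working and not actively searching are outside the labor force — including those who want a job but have given up searching).
Civilian working-age population = 453.70 + 350.23 = 803.93 thousand.
Unemployment rate = 31.14 / 453.70 = 6.86%.
Labor force participation rate = 453.70 / 803.93 = 56.44%.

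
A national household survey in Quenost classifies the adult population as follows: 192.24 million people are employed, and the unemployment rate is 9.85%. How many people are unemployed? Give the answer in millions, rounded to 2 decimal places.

Let U be the number unemployed. The labor force is E + U, and U/(E+U) = 0.0985.
So U = 0.0985 × 192.24 / (1 − 0.0985) = 18.9356 / 0.9015 ≈ 21.00 million.

About 21.00 million are unemployed.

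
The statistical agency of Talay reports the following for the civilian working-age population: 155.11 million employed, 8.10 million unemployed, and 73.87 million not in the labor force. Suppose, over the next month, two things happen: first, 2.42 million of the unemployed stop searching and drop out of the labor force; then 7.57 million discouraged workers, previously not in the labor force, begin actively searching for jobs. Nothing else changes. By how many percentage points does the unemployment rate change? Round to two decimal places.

The unemployment rate changes by +2.91 percentage points.

Initially, labor force = 155.11 + 8.10 = 163.21 million, so u = 8.10/163.21 = 4.96%.
After the first change, unemployed and labor force both fall by 2.42 → E = 155.11, U = 5.68, labor force = 160.79 million.
After the second change, unemployed and labor force both rise by 7.57 → E = 155.11, U = 13.25, labor force = 168.36 million.
New unemployment rate = 13.25 / 168.36 = 7.87%.
Change = 7.87% − 4.96% = +2.91 percentage points.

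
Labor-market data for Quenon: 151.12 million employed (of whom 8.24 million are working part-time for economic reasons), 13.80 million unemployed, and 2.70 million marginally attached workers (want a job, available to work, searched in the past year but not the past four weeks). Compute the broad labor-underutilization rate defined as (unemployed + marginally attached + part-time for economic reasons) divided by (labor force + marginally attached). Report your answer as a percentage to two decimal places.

Broad underutilization rate ≈ 14.76%.

Labor force = 151.12 + 13.80 = 164.92 million.
Numerator = 13.80 + 2.70 + 8.24 = 24.74 million.
Denominator = 164.92 + 2.70 = 167.62 million.
Broad rate = 24.74 / 167.62 = 14.76%.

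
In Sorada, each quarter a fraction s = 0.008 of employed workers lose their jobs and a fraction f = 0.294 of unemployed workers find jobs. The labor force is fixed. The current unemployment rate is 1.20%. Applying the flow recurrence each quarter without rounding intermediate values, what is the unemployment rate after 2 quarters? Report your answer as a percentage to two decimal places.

With a fixed labor force, u_{t+1} = u_t + s·(1−u_t) − f·u_t = u_t·(1−s−f) + s.
Here 1−s−f = 0.698 and s = 0.008.
u_1 = 0.012000 × 0.698 + 0.008 = 0.016376.
u_2 = 0.016376 × 0.698 + 0.008 = 0.019430.

Unemployment rate after two quarters ≈ 1.94%.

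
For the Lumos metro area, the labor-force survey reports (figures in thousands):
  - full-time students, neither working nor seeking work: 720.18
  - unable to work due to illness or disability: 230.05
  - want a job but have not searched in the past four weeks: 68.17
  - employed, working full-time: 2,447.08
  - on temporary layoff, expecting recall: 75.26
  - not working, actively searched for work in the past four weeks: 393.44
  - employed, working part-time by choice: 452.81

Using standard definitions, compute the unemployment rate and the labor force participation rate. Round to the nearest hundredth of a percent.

Unemployment rate ≈ 13.91%; labor force participation rate ≈ 76.79%.

Employed = 2,447.08 + 452.81 = 2,899.89 thousand.
Unemployed = 75.26 + 393.44 = 468.70 thousand (jobless and actively searching, or on temporary layoff).
Labor force = 2,899.89 + 468.70 = 3,368.59 thousand.
Not in labor force = 720.18 + 230.05 + 68.17 = 1,018.40 thousand (those not working and not actively searching are outside the labor force — including those who want a job but have given up searching).
Civilian working-age population = 3,368.59 + 1,018.40 = 4,386.99 thousand.
Unemployment rate = 468.70 / 3,368.59 = 13.91%.
Labor force participation rate = 3,368.59 / 4,386.99 = 76.79%.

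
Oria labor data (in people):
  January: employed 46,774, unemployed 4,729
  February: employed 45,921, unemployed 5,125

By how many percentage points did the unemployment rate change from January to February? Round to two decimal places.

The unemployment rate changed by +0.86 percentage points.

January: labor force = 46,774 + 4,729 = 51,503; u = 4,729/51,503 = 9.18%.
February: labor force = 45,921 + 5,125 = 51,046; u = 5,125/51,046 = 10.04%.
Change = 10.04% − 9.18% = +0.86 pp.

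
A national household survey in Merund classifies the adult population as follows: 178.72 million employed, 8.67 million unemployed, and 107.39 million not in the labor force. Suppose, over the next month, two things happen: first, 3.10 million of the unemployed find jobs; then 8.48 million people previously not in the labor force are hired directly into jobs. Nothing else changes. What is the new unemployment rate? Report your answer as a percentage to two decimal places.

New unemployment rate ≈ 2.84%.

Initially, labor force = 178.72 + 8.67 = 187.39 million, so u = 8.67/187.39 = 4.63%.
After the first change, unemployed falls and employed rises by 3.10; labor force unchanged → E = 181.82, U = 5.57, labor force = 187.39 million.
After the second change, employed and labor force both rise by 8.48; unemployed unchanged → E = 190.30, U = 5.57, labor force = 195.87 million.
New unemployment rate = 5.57 / 195.87 = 2.84%.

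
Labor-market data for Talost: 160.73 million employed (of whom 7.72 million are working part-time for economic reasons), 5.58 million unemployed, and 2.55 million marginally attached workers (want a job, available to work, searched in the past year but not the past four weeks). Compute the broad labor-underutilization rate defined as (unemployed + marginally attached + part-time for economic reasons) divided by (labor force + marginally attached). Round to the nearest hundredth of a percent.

Broad underutilization rate ≈ 9.39%.

Labor force = 160.73 + 5.58 = 166.31 million.
Numerator = 5.58 + 2.55 + 7.72 = 15.85 million.
Denominator = 166.31 + 2.55 = 168.86 million.
Broad rate = 15.85 / 168.86 = 9.39%.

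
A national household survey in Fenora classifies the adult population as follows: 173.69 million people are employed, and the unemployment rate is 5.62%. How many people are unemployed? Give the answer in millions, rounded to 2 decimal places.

Let U be the number unemployed. The labor force is E + U, and U/(E+U) = 0.0562.
So U = 0.0562 × 173.69 / (1 − 0.0562) = 9.7614 / 0.9438 ≈ 10.34 million.

About 10.34 million are unemployed.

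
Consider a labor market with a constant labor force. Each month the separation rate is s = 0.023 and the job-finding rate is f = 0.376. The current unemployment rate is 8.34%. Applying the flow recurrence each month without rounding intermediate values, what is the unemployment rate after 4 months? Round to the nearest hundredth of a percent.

With a fixed labor force, u_{t+1} = u_t + s·(1−u_t) − f·u_t = u_t·(1−s−f) + s.
Here 1−s−f = 0.601 and s = 0.023.
u_1 = 0.083400 × 0.601 + 0.023 = 0.073123.
u_2 = 0.073123 × 0.601 + 0.023 = 0.066947.
u_3 = 0.066947 × 0.601 + 0.023 = 0.063235.
u_4 = 0.063235 × 0.601 + 0.023 = 0.061004.

Unemployment rate after four months ≈ 6.10%.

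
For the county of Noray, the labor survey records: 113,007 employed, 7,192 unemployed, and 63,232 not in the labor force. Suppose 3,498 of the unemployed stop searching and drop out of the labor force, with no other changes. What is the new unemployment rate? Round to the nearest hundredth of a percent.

New unemployment rate ≈ 3.17%.

Initially, labor force = 113,007 + 7,192 = 120,199, so u = 7,192/120,199 = 5.98%.
After the change, unemployed and labor force both fall by 3,498 → E = 113,007, U = 3,694, labor force = 116,701.
New unemployment rate = 3,694 / 116,701 = 3.17%.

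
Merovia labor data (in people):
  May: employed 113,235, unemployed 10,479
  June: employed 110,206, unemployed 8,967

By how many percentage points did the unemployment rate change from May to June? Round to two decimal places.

The unemployment rate changed by −0.95 percentage points.

May: labor force = 113,235 + 10,479 = 123,714; u = 10,479/123,714 = 8.47%.
June: labor force = 110,206 + 8,967 = 119,173; u = 8,967/119,173 = 7.52%.
Change = 7.52% − 8.47% = −0.95 pp.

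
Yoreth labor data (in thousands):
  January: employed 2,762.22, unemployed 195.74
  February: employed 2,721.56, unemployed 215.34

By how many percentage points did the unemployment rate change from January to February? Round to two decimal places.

The unemployment rate changed by +0.71 percentage points.

January: labor force = 2,762.22 + 195.74 = 2,957.96; u = 195.74/2,957.96 = 6.62%.
February: labor force = 2,721.56 + 215.34 = 2,936.90; u = 215.34/2,936.90 = 7.33%.
Change = 7.33% − 6.62% = +0.71 pp.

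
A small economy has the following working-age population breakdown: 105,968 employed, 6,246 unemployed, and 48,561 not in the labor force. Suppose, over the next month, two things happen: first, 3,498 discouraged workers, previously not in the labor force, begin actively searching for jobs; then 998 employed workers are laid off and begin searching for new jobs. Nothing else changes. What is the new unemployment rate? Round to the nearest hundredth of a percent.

Initially, labor force = 105,968 + 6,246 = 112,214, so u = 6,246/112,214 = 5.57%.
After the first change, unemployed and labor force both rise by 3,498 → E = 105,968, U = 9,744, labor force = 115,712.
After the second change, employed falls and unemployed rises by 998; labor force unchanged → E = 104,970, U = 10,742, labor force = 115,712.
New unemployment rate = 10,742 / 115,712 = 9.28%.

New unemployment rate ≈ 9.28%.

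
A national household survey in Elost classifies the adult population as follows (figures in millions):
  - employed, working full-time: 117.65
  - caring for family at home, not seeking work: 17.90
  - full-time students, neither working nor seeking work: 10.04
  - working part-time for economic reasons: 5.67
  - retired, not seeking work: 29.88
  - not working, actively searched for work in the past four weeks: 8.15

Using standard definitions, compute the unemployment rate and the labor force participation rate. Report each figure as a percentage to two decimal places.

Unemployment rate ≈ 6.20%; labor force participation rate ≈ 69.45%.

Employed = 117.65 + 5.67 = 123.32 million (anyone who worked, including part-time for economic reasons, counts as employed).
Unemployed = 8.15 million.
Labor force = 123.32 + 8.15 = 131.47 million.
Not in labor force = 17.90 + 10.04 + 29.88 = 57.82 million (those not working and not actively searching are outside the labor force).
Civilian working-age population = 131.47 + 57.82 = 189.29 million.
Unemployment rate = 8.15 / 131.47 = 6.20%.
Labor force participation rate = 131.47 / 189.29 = 69.45%.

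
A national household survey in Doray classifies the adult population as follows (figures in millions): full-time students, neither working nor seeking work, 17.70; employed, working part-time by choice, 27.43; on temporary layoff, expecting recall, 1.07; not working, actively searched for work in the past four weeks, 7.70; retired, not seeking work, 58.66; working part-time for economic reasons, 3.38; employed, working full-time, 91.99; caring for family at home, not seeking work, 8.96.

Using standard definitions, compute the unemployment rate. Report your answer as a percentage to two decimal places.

Unemployment rate ≈ 6.67%.

Employed = 27.43 + 3.38 + 91.99 = 122.80 million (anyone who worked, including part-time for economic reasons, counts as employed).
Unemployed = 1.07 + 7.70 = 8.77 million (jobless and actively searching, or on temporary layoff).
Labor force = 122.80 + 8.77 = 131.57 million.
Unemployment rate = 8.77 / 131.57 = 6.67%.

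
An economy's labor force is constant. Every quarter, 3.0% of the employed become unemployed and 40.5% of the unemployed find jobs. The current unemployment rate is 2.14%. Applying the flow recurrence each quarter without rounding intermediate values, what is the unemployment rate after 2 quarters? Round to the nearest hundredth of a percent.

Unemployment rate after two quarters ≈ 5.38%.

With a fixed labor force, u_{t+1} = u_t + s·(1−u_t) − f·u_t = u_t·(1−s−f) + s.
Here 1−s−f = 0.565 and s = 0.030.
u_1 = 0.021400 × 0.565 + 0.030 = 0.042091.
u_2 = 0.042091 × 0.565 + 0.030 = 0.053781.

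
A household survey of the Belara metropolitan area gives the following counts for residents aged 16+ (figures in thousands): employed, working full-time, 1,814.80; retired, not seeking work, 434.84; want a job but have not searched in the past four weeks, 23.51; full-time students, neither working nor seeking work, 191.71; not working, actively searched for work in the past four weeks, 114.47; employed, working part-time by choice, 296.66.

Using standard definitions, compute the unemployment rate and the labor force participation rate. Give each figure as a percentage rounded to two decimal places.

Unemployment rate ≈ 5.14%; labor force participation rate ≈ 77.40%.

Employed = 1,814.80 + 296.66 = 2,111.46 thousand.
Unemployed = 114.47 thousand.
Labor force = 2,111.46 + 114.47 = 2,225.93 thousand.
Not in labor force = 434.84 + 23.51 + 191.71 = 650.06 thousand (those not working and not actively searching are outside the labor force — including those who want a job but have given up searching).
Civilian working-age population = 2,225.93 + 650.06 = 2,875.99 thousand.
Unemployment rate = 114.47 / 2,225.93 = 5.14%.
Labor force participation rate = 2,225.93 / 2,875.99 = 77.40%.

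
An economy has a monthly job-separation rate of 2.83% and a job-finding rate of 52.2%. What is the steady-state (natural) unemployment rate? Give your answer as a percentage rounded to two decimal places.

At steady state the flows balance: s·E = f·U, so U/(E+U) = s/(s+f).
u* = 2.83 / (2.83 + 52.2) = 2.83 / 55.03 = 5.14%.

Steady-state unemployment rate ≈ 5.14%.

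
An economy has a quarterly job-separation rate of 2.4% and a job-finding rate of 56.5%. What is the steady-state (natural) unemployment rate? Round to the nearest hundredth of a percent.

At steady state the flows balance: s·E = f·U, so U/(E+U) = s/(s+f).
u* = 2.4 / (2.4 + 56.5) = 2.4 / 58.90 = 4.07%.

Steady-state unemployment rate ≈ 4.07%.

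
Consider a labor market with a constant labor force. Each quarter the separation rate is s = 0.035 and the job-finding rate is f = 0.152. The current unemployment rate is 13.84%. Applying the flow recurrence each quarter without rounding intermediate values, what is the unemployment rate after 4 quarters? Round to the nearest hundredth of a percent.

Unemployment rate after four quarters ≈ 16.59%.

With a fixed labor force, u_{t+1} = u_t + s·(1−u_t) − f·u_t = u_t·(1−s−f) + s.
Here 1−s−f = 0.813 and s = 0.035.
u_1 = 0.138400 × 0.813 + 0.035 = 0.147519.
u_2 = 0.147519 × 0.813 + 0.035 = 0.154933.
u_3 = 0.154933 × 0.813 + 0.035 = 0.160961.
u_4 = 0.160961 × 0.813 + 0.035 = 0.165861.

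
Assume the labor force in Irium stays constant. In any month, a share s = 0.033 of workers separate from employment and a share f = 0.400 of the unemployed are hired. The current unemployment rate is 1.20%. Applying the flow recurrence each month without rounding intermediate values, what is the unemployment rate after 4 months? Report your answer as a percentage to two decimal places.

With a fixed labor force, u_{t+1} = u_t + s·(1−u_t) − f·u_t = u_t·(1−s−f) + s.
Here 1−s−f = 0.567 and s = 0.033.
u_1 = 0.012000 × 0.567 + 0.033 = 0.039804.
u_2 = 0.039804 × 0.567 + 0.033 = 0.055569.
u_3 = 0.055569 × 0.567 + 0.033 = 0.064508.
u_4 = 0.064508 × 0.567 + 0.033 = 0.069576.

Unemployment rate after four months ≈ 6.96%.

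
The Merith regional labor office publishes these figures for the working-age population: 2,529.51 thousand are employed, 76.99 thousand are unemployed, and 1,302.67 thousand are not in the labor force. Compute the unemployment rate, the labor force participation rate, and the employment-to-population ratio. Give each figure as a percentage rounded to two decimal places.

Unemployment rate ≈ 2.95%; labor force participation rate ≈ 66.68%; employment-population ratio ≈ 64.71%.

Labor force = employed + unemployed = 2,529.51 + 76.99 = 2,606.50 thousand.
Working-age population = 2,606.50 + 1,302.67 = 3,909.17 thousand.
Unemployment rate = 76.99 / 2,606.50 = 2.95%.
Labor force participation rate = 2,606.50 / 3,909.17 = 66.68%.
Employment-population ratio = 2,529.51 / 3,909.17 = 64.71%.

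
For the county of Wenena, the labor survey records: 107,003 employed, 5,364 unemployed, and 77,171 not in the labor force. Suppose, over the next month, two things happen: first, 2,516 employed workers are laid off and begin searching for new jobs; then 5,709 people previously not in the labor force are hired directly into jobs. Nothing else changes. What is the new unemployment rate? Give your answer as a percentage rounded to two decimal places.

Initially, labor force = 107,003 + 5,364 = 112,367, so u = 5,364/112,367 = 4.77%.
After the first change, employed falls and unemployed rises by 2,516; labor force unchanged → E = 104,487, U = 7,880, labor force = 112,367.
After the second change, employed and labor force both rise by 5,709; unemployed unchanged → E = 110,196, U = 7,880, labor force = 118,076.
New unemployment rate = 7,880 / 118,076 = 6.67%.

New unemployment rate ≈ 6.67%.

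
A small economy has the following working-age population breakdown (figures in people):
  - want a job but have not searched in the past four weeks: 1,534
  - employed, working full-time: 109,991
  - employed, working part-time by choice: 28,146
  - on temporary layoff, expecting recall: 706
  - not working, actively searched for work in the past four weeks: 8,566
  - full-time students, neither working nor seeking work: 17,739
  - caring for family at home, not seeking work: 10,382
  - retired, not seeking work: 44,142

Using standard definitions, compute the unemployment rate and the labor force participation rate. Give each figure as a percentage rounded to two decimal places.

Unemployment rate ≈ 6.29%; labor force participation rate ≈ 66.64%.

Employed = 109,991 + 28,146 = 138,137.
Unemployed = 706 + 8,566 = 9,272 (jobless and actively searching, or on temporary layoff).
Labor force = 138,137 + 9,272 = 147,409.
Not in labor force = 1,534 + 17,739 + 10,382 + 44,142 = 73,797 (those not working and not actively searching are outside the labor force — including those who want a job but have given up searching).
Civilian working-age population = 147,409 + 73,797 = 221,206.
Unemployment rate = 9,272 / 147,409 = 6.29%.
Labor force participation rate = 147,409 / 221,206 = 66.64%.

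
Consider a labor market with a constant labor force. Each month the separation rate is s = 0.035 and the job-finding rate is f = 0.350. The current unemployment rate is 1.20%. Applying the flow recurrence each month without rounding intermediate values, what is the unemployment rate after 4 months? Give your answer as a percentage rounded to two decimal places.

Unemployment rate after four months ≈ 7.96%.

With a fixed labor force, u_{t+1} = u_t + s·(1−u_t) − f·u_t = u_t·(1−s−f) + s.
Here 1−s−f = 0.615 and s = 0.035.
u_1 = 0.012000 × 0.615 + 0.035 = 0.042380.
u_2 = 0.042380 × 0.615 + 0.035 = 0.061064.
u_3 = 0.061064 × 0.615 + 0.035 = 0.072554.
u_4 = 0.072554 × 0.615 + 0.035 = 0.079621.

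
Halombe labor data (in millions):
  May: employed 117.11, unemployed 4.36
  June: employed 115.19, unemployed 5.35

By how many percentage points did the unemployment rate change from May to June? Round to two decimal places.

May: labor force = 117.11 + 4.36 = 121.47; u = 4.36/121.47 = 3.59%.
June: labor force = 115.19 + 5.35 = 120.54; u = 5.35/120.54 = 4.44%.
Change = 4.44% − 3.59% = +0.85 pp.

The unemployment rate changed by +0.85 percentage points.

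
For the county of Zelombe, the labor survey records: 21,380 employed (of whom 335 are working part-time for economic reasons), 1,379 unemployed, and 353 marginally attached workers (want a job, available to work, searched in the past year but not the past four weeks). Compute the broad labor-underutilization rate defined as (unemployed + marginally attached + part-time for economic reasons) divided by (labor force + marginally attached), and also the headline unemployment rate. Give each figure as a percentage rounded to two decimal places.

Labor force = 21,380 + 1,379 = 22,759.
Numerator = 1,379 + 353 + 335 = 2,067.
Denominator = 22,759 + 353 = 23,112.
Broad rate = 2,067 / 23,112 = 8.94%.
Headline unemployment rate = 1,379 / 22,759 = 6.06%.

Broad underutilization rate ≈ 8.94%; headline unemployment rate ≈ 6.06%.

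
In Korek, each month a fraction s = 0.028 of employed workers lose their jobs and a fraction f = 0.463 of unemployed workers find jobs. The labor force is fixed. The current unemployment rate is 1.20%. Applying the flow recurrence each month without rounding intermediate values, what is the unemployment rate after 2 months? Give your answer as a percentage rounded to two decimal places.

Unemployment rate after two months ≈ 4.54%.

With a fixed labor force, u_{t+1} = u_t + s·(1−u_t) − f·u_t = u_t·(1−s−f) + s.
Here 1−s−f = 0.509 and s = 0.028.
u_1 = 0.012000 × 0.509 + 0.028 = 0.034108.
u_2 = 0.034108 × 0.509 + 0.028 = 0.045361.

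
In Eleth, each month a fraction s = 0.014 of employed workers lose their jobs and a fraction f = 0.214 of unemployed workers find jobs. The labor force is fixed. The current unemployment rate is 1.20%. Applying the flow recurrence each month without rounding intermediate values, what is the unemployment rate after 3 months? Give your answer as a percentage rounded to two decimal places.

With a fixed labor force, u_{t+1} = u_t + s·(1−u_t) − f·u_t = u_t·(1−s−f) + s.
Here 1−s−f = 0.772 and s = 0.014.
u_1 = 0.012000 × 0.772 + 0.014 = 0.023264.
u_2 = 0.023264 × 0.772 + 0.014 = 0.031960.
u_3 = 0.031960 × 0.772 + 0.014 = 0.038673.

Unemployment rate after three months ≈ 3.87%.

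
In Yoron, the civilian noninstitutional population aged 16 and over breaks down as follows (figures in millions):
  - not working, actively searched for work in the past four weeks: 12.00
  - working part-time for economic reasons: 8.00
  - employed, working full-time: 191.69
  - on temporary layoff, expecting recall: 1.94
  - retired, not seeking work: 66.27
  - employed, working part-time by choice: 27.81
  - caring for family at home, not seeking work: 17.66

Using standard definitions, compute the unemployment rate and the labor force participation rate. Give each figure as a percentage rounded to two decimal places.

Employed = 8.00 + 191.69 + 27.81 = 227.50 million (anyone who worked, including part-time for economic reasons, counts as employed).
Unemployed = 12.00 + 1.94 = 13.94 million (jobless and actively searching, or on temporary layoff).
Labor force = 227.50 + 13.94 = 241.44 million.
Not in labor force = 66.27 + 17.66 = 83.93 million (those not working and not actively searching are outside the labor force).
Civilian working-age population = 241.44 + 83.93 = 325.37 million.
Unemployment rate = 13.94 / 241.44 = 5.77%.
Labor force participation rate = 241.44 / 325.37 = 74.20%.

Unemployment rate ≈ 5.77%; labor force participation rate ≈ 74.20%.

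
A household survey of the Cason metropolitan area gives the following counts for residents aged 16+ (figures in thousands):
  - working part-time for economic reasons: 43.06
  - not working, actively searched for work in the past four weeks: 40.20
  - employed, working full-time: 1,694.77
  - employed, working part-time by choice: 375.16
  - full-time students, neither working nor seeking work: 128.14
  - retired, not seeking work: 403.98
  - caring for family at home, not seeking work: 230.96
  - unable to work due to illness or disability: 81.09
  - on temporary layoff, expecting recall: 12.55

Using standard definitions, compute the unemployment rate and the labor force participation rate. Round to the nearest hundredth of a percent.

Unemployment rate ≈ 2.44%; labor force participation rate ≈ 71.95%.

Employed = 43.06 + 1,694.77 + 375.16 = 2,112.99 thousand (anyone who worked, including part-time for economic reasons, counts as employed).
Unemployed = 40.20 + 12.55 = 52.75 thousand (jobless and actively searching, or on temporary layoff).
Labor force = 2,112.99 + 52.75 = 2,165.74 thousand.
Not in labor force = 128.14 + 403.98 + 230.96 + 81.09 = 844.17 thousand (those not working and not actively searching are outside the labor force).
Civilian working-age population = 2,165.74 + 844.17 = 3,009.91 thousand.
Unemployment rate = 52.75 / 2,165.74 = 2.44%.
Labor force participation rate = 2,165.74 / 3,009.91 = 71.95%.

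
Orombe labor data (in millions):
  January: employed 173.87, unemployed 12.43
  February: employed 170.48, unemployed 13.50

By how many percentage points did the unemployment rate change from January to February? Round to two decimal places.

January: labor force = 173.87 + 12.43 = 186.30; u = 12.43/186.30 = 6.67%.
February: labor force = 170.48 + 13.50 = 183.98; u = 13.50/183.98 = 7.34%.
Change = 7.34% − 6.67% = +0.67 pp.

The unemployment rate changed by +0.67 percentage points.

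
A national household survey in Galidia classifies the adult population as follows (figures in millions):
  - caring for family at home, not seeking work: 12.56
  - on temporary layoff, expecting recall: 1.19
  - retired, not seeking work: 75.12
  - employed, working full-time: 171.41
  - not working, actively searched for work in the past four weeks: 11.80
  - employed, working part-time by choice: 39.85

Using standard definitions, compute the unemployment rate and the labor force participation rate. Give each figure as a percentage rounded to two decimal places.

Employed = 171.41 + 39.85 = 211.26 million.
Unemployed = 1.19 + 11.80 = 12.99 million (jobless and actively searching, or on temporary layoff).
Labor force = 211.26 + 12.99 = 224.25 million.
Not in labor force = 12.56 + 75.12 = 87.68 million (those not working and not actively searching are outside the labor force).
Civilian working-age population = 224.25 + 87.68 = 311.93 million.
Unemployment rate = 12.99 / 224.25 = 5.79%.
Labor force participation rate = 224.25 / 311.93 = 71.89%.

Unemployment rate ≈ 5.79%; labor force participation rate ≈ 71.89%.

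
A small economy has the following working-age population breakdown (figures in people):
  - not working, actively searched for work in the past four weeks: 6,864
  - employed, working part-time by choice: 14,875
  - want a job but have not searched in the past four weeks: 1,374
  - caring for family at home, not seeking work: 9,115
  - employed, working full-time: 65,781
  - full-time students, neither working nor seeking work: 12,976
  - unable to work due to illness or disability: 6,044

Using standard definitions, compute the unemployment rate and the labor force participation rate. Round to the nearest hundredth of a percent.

Unemployment rate ≈ 7.84%; labor force participation rate ≈ 74.78%.

Employed = 14,875 + 65,781 = 80,656.
Unemployed = 6,864.
Labor force = 80,656 + 6,864 = 87,520.
Not in labor force = 1,374 + 9,115 + 12,976 + 6,044 = 29,509 (those not working and not actively searching are outside the labor force — including those who want a job but have given up searching).
Civilian working-age population = 87,520 + 29,509 = 117,029.
Unemployment rate = 6,864 / 87,520 = 7.84%.
Labor force participation rate = 87,520 / 117,029 = 74.78%.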